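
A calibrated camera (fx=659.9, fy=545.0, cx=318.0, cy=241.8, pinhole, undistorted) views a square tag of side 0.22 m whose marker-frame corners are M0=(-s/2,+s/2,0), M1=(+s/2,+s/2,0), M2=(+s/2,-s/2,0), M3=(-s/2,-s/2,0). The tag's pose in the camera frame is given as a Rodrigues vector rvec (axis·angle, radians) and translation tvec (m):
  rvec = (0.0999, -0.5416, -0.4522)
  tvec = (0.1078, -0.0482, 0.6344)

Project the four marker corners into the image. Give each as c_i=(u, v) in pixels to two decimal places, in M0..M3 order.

c0=(390.88, 330.95) c1=(535.91, 243.34) c2=(465.92, 81.36) c3=(295.88, 145.88)

Intrinsics K: fx=659.9, fy=545.0, cx=318.0, cy=241.8
Marker side s = 0.22 m; corners in marker frame (Z=0):
  M0 = (-0.1100, +0.1100, 0)
  M1 = (+0.1100, +0.1100, 0)
  M2 = (+0.1100, -0.1100, 0)
  M3 = (-0.1100, -0.1100, 0)
rvec = (0.0999, -0.5416, -0.4522), |rvec| = θ = 0.71260 rad = 40.829°
Rodrigues: sinθ=0.65380, 1−cosθ=0.24333; R = I + sinθ·[k]× + (1−cosθ)·[k]×²:
    [+0.76145 +0.38896 -0.51856]
    [-0.44082 +0.89723 +0.02570]
    [+0.47527 +0.20902 +0.85465]
t = (0.1078, -0.0482, 0.6344) m
M0: Pc = R·M0+t = (+0.06683, +0.09899, +0.60511); u = 659.9·(+0.06683)/0.60511 + 318.0 = 390.8770, v = 545.0·(+0.09899)/0.60511 + 241.8 = 330.9517
M1: Pc = R·M1+t = (+0.23435, +0.00201, +0.70967); u = 659.9·(+0.23435)/0.70967 + 318.0 = 535.9099, v = 545.0·(+0.00201)/0.70967 + 241.8 = 243.3401
M2: Pc = R·M2+t = (+0.14877, -0.19539, +0.66369); u = 659.9·(+0.14877)/0.66369 + 318.0 = 465.9246, v = 545.0·(-0.19539)/0.66369 + 241.8 = 81.3557
M3: Pc = R·M3+t = (-0.01875, -0.09841, +0.55913); u = 659.9·(-0.01875)/0.55913 + 318.0 = 295.8765, v = 545.0·(-0.09841)/0.55913 + 241.8 = 145.8813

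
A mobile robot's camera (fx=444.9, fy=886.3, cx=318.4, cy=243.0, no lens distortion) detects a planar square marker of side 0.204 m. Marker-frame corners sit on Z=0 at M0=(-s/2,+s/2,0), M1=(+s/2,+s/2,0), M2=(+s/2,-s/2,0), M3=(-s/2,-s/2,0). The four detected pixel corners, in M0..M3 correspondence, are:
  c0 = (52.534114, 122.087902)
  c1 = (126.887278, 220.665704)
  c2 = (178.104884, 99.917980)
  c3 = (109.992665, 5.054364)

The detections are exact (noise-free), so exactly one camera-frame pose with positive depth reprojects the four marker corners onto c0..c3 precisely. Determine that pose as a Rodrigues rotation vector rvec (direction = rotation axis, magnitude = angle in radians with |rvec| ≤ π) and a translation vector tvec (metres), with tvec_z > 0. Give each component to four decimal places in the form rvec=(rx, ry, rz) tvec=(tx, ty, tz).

Intrinsics K: fx=444.9, fy=886.3, cx=318.4, cy=243.0
Marker side s = 0.204 m; corners in marker frame (Z=0):
  M0 = (-0.1020, +0.1020, 0)
  M1 = (+0.1020, +0.1020, 0)
  M2 = (+0.1020, -0.1020, 0)
  M3 = (-0.1020, -0.1020, 0)
Detected image corners:
  c0 = (52.534114, 122.087902) px
  c1 = (126.887278, 220.665704) px
  c2 = (178.104884, 99.917980) px
  c3 = (109.992665, 5.054364) px
Planar DLT: solve 8×8 A·h = b for H (H[2,2]=1):
  H  [+362.80809 -305.57428 +118.25386]
  H  [+487.36306 +545.17761 +110.48487]
  H  [+0.12110 -0.33710 +1.00000]
B = K⁻¹H; ‖b₁‖=0.901553, ‖b₂‖=0.901553; λ = 2/(‖b₁‖+‖b₂‖) = 1.109198, sign → tz>0 ⇒ λ=+1.109198
r₁ = λ·B[:,0] = (+0.80840,+0.57310,+0.13432); r₂ = λ·B[:,1] = (-0.49424,+0.78480,-0.37391)
r₃ = r₁×r₂ = (-0.31971,+0.23588,+0.91769); SVD([r₁ r₂ r₃]) → R = UVᵀ:
  R  [+0.80840 -0.49424 -0.31971]
  R  [+0.57310 +0.78480 +0.23588]
  R  [+0.13432 -0.37391 +0.91769]
t = (-0.49899, -0.16584, +1.10920) m
tr R = 2.510888; θ = arccos((tr R − 1)/2) = 0.714465 rad = 40.936°
axis k = ((R−Rᵀ)₃₂, (R−Rᵀ)₁₃, (R−Rᵀ)₂₁) / (2 sinθ) = (-0.465337, -0.346476, +0.814504)
rvec = θ·k = (-0.332467, -0.247545, +0.581934)

rvec=(-0.3325, -0.2475, 0.5819) tvec=(-0.4990, -0.1658, 1.1092)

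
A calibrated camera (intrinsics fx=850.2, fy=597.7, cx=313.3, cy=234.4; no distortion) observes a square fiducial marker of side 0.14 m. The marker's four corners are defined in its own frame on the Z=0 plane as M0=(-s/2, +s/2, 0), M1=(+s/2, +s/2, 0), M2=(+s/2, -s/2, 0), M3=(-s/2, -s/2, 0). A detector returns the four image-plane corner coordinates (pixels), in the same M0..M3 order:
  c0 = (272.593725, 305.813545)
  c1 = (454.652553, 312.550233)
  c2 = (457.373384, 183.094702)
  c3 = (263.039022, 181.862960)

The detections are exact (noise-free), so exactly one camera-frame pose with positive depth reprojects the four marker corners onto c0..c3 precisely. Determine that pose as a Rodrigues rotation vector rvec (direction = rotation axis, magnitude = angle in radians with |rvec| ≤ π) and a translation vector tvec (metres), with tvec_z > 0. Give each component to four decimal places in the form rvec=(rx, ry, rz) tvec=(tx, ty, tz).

rvec=(0.3031, 0.2078, -0.0046) tvec=(0.0343, 0.0141, 0.6270)

Intrinsics K: fx=850.2, fy=597.7, cx=313.3, cy=234.4
Marker side s = 0.14 m; corners in marker frame (Z=0):
  M0 = (-0.0700, +0.0700, 0)
  M1 = (+0.0700, +0.0700, 0)
  M2 = (+0.0700, -0.0700, 0)
  M3 = (-0.0700, -0.0700, 0)
Detected image corners:
  c0 = (272.593725, 305.813545) px
  c1 = (454.652553, 312.550233) px
  c2 = (457.373384, 183.094702) px
  c3 = (263.039022, 181.862960) px
Planar DLT: solve 8×8 A·h = b for H (H[2,2]=1):
  H  [+1225.12734 +196.16045 +359.82920]
  H  [-50.83023 +1020.56014 +247.87732]
  H  [-0.32518 +0.47181 +1.00000]
B = K⁻¹H; ‖b₁‖=1.594895, ‖b₂‖=1.594895; λ = 2/(‖b₁‖+‖b₂‖) = 0.627001, sign → tz>0 ⇒ λ=+0.627001
r₁ = λ·B[:,0] = (+0.97863,+0.02664,-0.20389); r₂ = λ·B[:,1] = (+0.03565,+0.95458,+0.29583)
r₃ = r₁×r₂ = (+0.20250,-0.29677,+0.93323); SVD([r₁ r₂ r₃]) → R = UVᵀ:
  R  [+0.97863 +0.03565 +0.20250]
  R  [+0.02664 +0.95458 -0.29677]
  R  [-0.20389 +0.29583 +0.93323]
t = (+0.03431, +0.01414, +0.62700) m
tr R = 2.866438; θ = arccos((tr R − 1)/2) = 0.367527 rad = 21.058°
axis k = ((R−Rᵀ)₃₂, (R−Rᵀ)₁₃, (R−Rᵀ)₂₁) / (2 sinθ) = (+0.824641, +0.565517, -0.012545)
rvec = θ·k = (+0.303078, +0.207843, -0.004611)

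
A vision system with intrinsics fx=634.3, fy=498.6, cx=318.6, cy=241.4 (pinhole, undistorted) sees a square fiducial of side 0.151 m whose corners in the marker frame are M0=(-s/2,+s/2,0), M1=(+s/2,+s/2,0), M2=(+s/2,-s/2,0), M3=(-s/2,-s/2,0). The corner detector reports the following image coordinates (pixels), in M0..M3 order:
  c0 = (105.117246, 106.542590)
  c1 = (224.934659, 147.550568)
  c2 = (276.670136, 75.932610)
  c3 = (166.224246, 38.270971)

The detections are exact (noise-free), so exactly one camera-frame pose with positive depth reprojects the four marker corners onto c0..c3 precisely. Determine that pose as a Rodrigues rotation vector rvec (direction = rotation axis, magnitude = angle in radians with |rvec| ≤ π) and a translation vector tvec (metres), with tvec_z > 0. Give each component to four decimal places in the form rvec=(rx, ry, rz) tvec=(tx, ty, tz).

rvec=(-0.4235, -0.0801, 0.4070) tvec=(-0.1493, -0.2305, 0.7623)

Intrinsics K: fx=634.3, fy=498.6, cx=318.6, cy=241.4
Marker side s = 0.151 m; corners in marker frame (Z=0):
  M0 = (-0.0755, +0.0755, 0)
  M1 = (+0.0755, +0.0755, 0)
  M2 = (+0.0755, -0.0755, 0)
  M3 = (-0.0755, -0.0755, 0)
Detected image corners:
  c0 = (105.117246, 106.542590) px
  c1 = (224.934659, 147.550568) px
  c2 = (276.670136, 75.932610) px
  c3 = (166.224246, 38.270971) px
Planar DLT: solve 8×8 A·h = b for H (H[2,2]=1):
  H  [+759.11267 -478.85821 +194.34929]
  H  [+259.05214 +413.08374 +90.62102]
  H  [-0.01073 -0.54432 +1.00000]
B = K⁻¹H; ‖b₁‖=1.311745, ‖b₂‖=1.311745; λ = 2/(‖b₁‖+‖b₂‖) = 0.762343, sign → tz>0 ⇒ λ=+0.762343
r₁ = λ·B[:,0] = (+0.91646,+0.40004,-0.00818); r₂ = λ·B[:,1] = (-0.36710,+0.83250,-0.41496)
r₃ = r₁×r₂ = (-0.15919,+0.38330,+0.90980); SVD([r₁ r₂ r₃]) → R = UVᵀ:
  R  [+0.91646 -0.36710 -0.15919]
  R  [+0.40004 +0.83250 +0.38330]
  R  [-0.00818 -0.41496 +0.90980]
t = (-0.14933, -0.23054, +0.76234) m
tr R = 2.658760; θ = arccos((tr R − 1)/2) = 0.592799 rad = 33.965°
axis k = ((R−Rᵀ)₃₂, (R−Rᵀ)₁₃, (R−Rᵀ)₂₁) / (2 sinθ) = (-0.714405, -0.135150, +0.686557)
rvec = θ·k = (-0.423499, -0.080117, +0.406991)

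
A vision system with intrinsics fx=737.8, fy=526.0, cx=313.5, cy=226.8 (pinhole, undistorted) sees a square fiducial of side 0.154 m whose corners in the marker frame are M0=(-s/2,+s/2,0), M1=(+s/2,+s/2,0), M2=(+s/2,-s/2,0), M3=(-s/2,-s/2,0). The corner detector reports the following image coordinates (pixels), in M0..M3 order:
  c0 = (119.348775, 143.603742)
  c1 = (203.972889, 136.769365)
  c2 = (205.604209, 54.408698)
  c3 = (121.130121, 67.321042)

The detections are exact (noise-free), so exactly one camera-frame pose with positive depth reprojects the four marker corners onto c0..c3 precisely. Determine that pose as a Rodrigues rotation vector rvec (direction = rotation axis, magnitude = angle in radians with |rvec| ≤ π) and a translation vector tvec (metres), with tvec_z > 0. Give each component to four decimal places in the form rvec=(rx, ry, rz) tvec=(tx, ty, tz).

Intrinsics K: fx=737.8, fy=526.0, cx=313.5, cy=226.8
Marker side s = 0.154 m; corners in marker frame (Z=0):
  M0 = (-0.0770, +0.0770, 0)
  M1 = (+0.0770, +0.0770, 0)
  M2 = (+0.0770, -0.0770, 0)
  M3 = (-0.0770, -0.0770, 0)
Detected image corners:
  c0 = (119.348775, 143.603742) px
  c1 = (203.972889, 136.769365) px
  c2 = (205.604209, 54.408698) px
  c3 = (121.130121, 67.321042) px
Planar DLT: solve 8×8 A·h = b for H (H[2,2]=1):
  H  [+467.72152 -14.61209 +160.88703]
  H  [-114.43368 +512.14257 +100.64985]
  H  [-0.50025 -0.02162 +1.00000]
B = K⁻¹H; ‖b₁‖=0.983271, ‖b₂‖=0.983271; λ = 2/(‖b₁‖+‖b₂‖) = 1.017013, sign → tz>0 ⇒ λ=+1.017013
r₁ = λ·B[:,0] = (+0.86091,-0.00189,-0.50876); r₂ = λ·B[:,1] = (-0.01080,+0.99970,-0.02199)
r₃ = r₁×r₂ = (+0.50865,+0.02442,+0.86063); SVD([r₁ r₂ r₃]) → R = UVᵀ:
  R  [+0.86091 -0.01080 +0.50865]
  R  [-0.00189 +0.99970 +0.02442]
  R  [-0.50876 -0.02199 +0.86063]
t = (-0.21037, -0.24391, +1.01701) m
tr R = 2.721232; θ = arccos((tr R − 1)/2) = 0.534319 rad = 30.614°
axis k = ((R−Rᵀ)₃₂, (R−Rᵀ)₁₃, (R−Rᵀ)₂₁) / (2 sinθ) = (-0.045565, +0.998923, +0.008749)
rvec = θ·k = (-0.024346, +0.533743, +0.004675)

rvec=(-0.0243, 0.5337, 0.0047) tvec=(-0.2104, -0.2439, 1.0170)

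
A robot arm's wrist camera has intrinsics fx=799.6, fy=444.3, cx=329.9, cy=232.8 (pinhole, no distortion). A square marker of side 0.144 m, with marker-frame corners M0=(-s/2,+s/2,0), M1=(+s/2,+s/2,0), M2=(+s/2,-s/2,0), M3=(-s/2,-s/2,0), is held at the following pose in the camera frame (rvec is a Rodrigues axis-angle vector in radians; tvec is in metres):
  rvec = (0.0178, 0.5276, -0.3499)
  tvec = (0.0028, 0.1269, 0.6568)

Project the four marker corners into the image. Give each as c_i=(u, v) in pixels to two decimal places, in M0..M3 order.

c0=(293.39, 373.63) c1=(439.89, 356.46) c2=(377.11, 258.31) c3=(239.23, 285.26)

Intrinsics K: fx=799.6, fy=444.3, cx=329.9, cy=232.8
Marker side s = 0.144 m; corners in marker frame (Z=0):
  M0 = (-0.0720, +0.0720, 0)
  M1 = (+0.0720, +0.0720, 0)
  M2 = (+0.0720, -0.0720, 0)
  M3 = (-0.0720, -0.0720, 0)
rvec = (0.0178, 0.5276, -0.3499), |rvec| = θ = 0.63333 rad = 36.287°
Rodrigues: sinθ=0.59183, 1−cosθ=0.19394; R = I + sinθ·[k]× + (1−cosθ)·[k]×²:
    [+0.80621 +0.33151 +0.49002]
    [-0.32243 +0.94065 -0.10589]
    [-0.49604 -0.07263 +0.86526]
t = (0.0028, 0.1269, 0.6568) m
M0: Pc = R·M0+t = (-0.03138, +0.21784, +0.68729); u = 799.6·(-0.03138)/0.68729 + 329.9 = 293.3939, v = 444.3·(+0.21784)/0.68729 + 232.8 = 373.6252
M1: Pc = R·M1+t = (+0.08472, +0.17141, +0.61586); u = 799.6·(+0.08472)/0.61586 + 329.9 = 439.8920, v = 444.3·(+0.17141)/0.61586 + 232.8 = 356.4624
M2: Pc = R·M2+t = (+0.03698, +0.03596, +0.62631); u = 799.6·(+0.03698)/0.62631 + 329.9 = 377.1094, v = 444.3·(+0.03596)/0.62631 + 232.8 = 258.3082
M3: Pc = R·M3+t = (-0.07912, +0.08239, +0.69774); u = 799.6·(-0.07912)/0.69774 + 329.9 = 239.2343, v = 444.3·(+0.08239)/0.69774 + 232.8 = 285.2621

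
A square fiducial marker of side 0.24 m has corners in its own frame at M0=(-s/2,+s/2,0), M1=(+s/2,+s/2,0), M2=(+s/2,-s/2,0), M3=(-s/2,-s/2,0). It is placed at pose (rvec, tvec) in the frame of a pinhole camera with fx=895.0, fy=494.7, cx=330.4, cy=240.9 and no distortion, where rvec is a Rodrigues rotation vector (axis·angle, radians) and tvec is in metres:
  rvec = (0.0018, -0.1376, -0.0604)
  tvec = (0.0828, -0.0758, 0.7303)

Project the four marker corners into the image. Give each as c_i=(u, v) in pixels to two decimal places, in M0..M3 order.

Intrinsics K: fx=895.0, fy=494.7, cx=330.4, cy=240.9
Marker side s = 0.24 m; corners in marker frame (Z=0):
  M0 = (-0.1200, +0.1200, 0)
  M1 = (+0.1200, +0.1200, 0)
  M2 = (+0.1200, -0.1200, 0)
  M3 = (-0.1200, -0.1200, 0)
rvec = (0.0018, -0.1376, -0.0604), |rvec| = θ = 0.15028 rad = 8.611°
Rodrigues: sinθ=0.14972, 1−cosθ=0.01127; R = I + sinθ·[k]× + (1−cosθ)·[k]×²:
    [+0.98873 +0.06005 -0.13714]
    [-0.06030 +0.99818 +0.00235]
    [+0.13703 +0.00594 +0.99055]
t = (0.0828, -0.0758, 0.7303) m
M0: Pc = R·M0+t = (-0.02864, +0.05122, +0.71457); u = 895.0·(-0.02864)/0.71457 + 330.4 = 294.5262, v = 494.7·(+0.05122)/0.71457 + 240.9 = 276.3577
M1: Pc = R·M1+t = (+0.20865, +0.03675, +0.74746); u = 895.0·(+0.20865)/0.74746 + 330.4 = 580.2406, v = 494.7·(+0.03675)/0.74746 + 240.9 = 265.2200
M2: Pc = R·M2+t = (+0.19424, -0.20282, +0.74603); u = 895.0·(+0.19424)/0.74603 + 330.4 = 563.4285, v = 494.7·(-0.20282)/0.74603 + 240.9 = 106.4102
M3: Pc = R·M3+t = (-0.04305, -0.18835, +0.71314); u = 895.0·(-0.04305)/0.71314 + 330.4 = 276.3675, v = 494.7·(-0.18835)/0.71314 + 240.9 = 110.2466

c0=(294.53, 276.36) c1=(580.24, 265.22) c2=(563.43, 106.41) c3=(276.37, 110.25)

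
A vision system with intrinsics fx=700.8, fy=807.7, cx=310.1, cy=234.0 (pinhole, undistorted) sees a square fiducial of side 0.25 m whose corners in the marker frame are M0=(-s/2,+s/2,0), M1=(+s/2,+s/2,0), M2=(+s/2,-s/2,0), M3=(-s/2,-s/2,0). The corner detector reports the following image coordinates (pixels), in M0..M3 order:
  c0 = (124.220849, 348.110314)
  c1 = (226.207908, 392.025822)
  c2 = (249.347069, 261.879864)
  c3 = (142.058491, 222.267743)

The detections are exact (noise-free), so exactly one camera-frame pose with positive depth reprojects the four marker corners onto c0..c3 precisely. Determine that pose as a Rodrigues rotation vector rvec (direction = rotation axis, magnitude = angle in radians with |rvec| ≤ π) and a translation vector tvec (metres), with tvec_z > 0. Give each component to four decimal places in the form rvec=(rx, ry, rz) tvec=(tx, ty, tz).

rvec=(0.2101, 0.3121, 0.2541) tvec=(-0.2627, 0.1318, 1.4598)

Intrinsics K: fx=700.8, fy=807.7, cx=310.1, cy=234.0
Marker side s = 0.25 m; corners in marker frame (Z=0):
  M0 = (-0.1250, +0.1250, 0)
  M1 = (+0.1250, +0.1250, 0)
  M2 = (+0.1250, -0.1250, 0)
  M3 = (-0.1250, -0.1250, 0)
Detected image corners:
  c0 = (124.220849, 348.110314) px
  c1 = (226.207908, 392.025822) px
  c2 = (249.347069, 261.879864) px
  c3 = (142.058491, 222.267743) px
Planar DLT: solve 8×8 A·h = b for H (H[2,2]=1):
  H  [+383.36027 -50.96583 +184.01314]
  H  [+109.51875 +562.50230 +306.90459]
  H  [-0.18857 +0.16574 +1.00000]
B = K⁻¹H; ‖b₁‖=0.685009, ‖b₂‖=0.685009; λ = 2/(‖b₁‖+‖b₂‖) = 1.459835, sign → tz>0 ⇒ λ=+1.459835
r₁ = λ·B[:,0] = (+0.92039,+0.27769,-0.27528); r₂ = λ·B[:,1] = (-0.21323,+0.94657,+0.24195)
r₃ = r₁×r₂ = (+0.32776,-0.16399,+0.93042); SVD([r₁ r₂ r₃]) → R = UVᵀ:
  R  [+0.92039 -0.21323 +0.32776]
  R  [+0.27769 +0.94657 -0.16399]
  R  [-0.27528 +0.24195 +0.93042]
t = (-0.26265, +0.13177, +1.45983) m
tr R = 2.797374; θ = arccos((tr R − 1)/2) = 0.454030 rad = 26.014°
axis k = ((R−Rᵀ)₃₂, (R−Rᵀ)₁₃, (R−Rᵀ)₂₁) / (2 sinθ) = (+0.462784, +0.687467, +0.559661)
rvec = θ·k = (+0.210118, +0.312131, +0.254103)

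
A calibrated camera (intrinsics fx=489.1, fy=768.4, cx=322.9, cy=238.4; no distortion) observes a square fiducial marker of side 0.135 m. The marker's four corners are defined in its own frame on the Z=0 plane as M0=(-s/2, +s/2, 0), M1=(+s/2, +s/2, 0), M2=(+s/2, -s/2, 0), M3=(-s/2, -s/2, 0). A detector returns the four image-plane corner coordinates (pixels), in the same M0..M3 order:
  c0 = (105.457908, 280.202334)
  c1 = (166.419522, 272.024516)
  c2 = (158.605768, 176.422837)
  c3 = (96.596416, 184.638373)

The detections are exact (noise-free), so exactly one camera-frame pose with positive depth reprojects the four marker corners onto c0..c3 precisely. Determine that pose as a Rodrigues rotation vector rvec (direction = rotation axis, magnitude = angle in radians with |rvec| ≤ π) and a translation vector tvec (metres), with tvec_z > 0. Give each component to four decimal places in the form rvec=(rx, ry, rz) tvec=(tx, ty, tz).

Intrinsics K: fx=489.1, fy=768.4, cx=322.9, cy=238.4
Marker side s = 0.135 m; corners in marker frame (Z=0):
  M0 = (-0.0675, +0.0675, 0)
  M1 = (+0.0675, +0.0675, 0)
  M2 = (+0.0675, -0.0675, 0)
  M3 = (-0.0675, -0.0675, 0)
Detected image corners:
  c0 = (105.457908, 280.202334) px
  c1 = (166.419522, 272.024516) px
  c2 = (158.605768, 176.422837) px
  c3 = (96.596416, 184.638373) px
Planar DLT: solve 8×8 A·h = b for H (H[2,2]=1):
  H  [+456.44443 +78.25126 +131.82133]
  H  [-58.93163 +736.59915 +228.72363]
  H  [+0.00781 +0.12517 +1.00000]
B = K⁻¹H; ‖b₁‖=0.931476, ‖b₂‖=0.931476; λ = 2/(‖b₁‖+‖b₂‖) = 1.073565, sign → tz>0 ⇒ λ=+1.073565
r₁ = λ·B[:,0] = (+0.99635,-0.08494,+0.00839); r₂ = λ·B[:,1] = (+0.08305,+0.98744,+0.13437)
r₃ = r₁×r₂ = (-0.01969,-0.13319,+0.99090); SVD([r₁ r₂ r₃]) → R = UVᵀ:
  R  [+0.99635 +0.08305 -0.01969]
  R  [-0.08494 +0.98744 -0.13319]
  R  [+0.00839 +0.13437 +0.99090]
t = (-0.41941, -0.01352, +1.07357) m
tr R = 2.974691; θ = arccos((tr R − 1)/2) = 0.159257 rad = 9.125°
axis k = ((R−Rᵀ)₃₂, (R−Rᵀ)₁₃, (R−Rᵀ)₂₁) / (2 sinθ) = (+0.843592, -0.088528, -0.529638)
rvec = θ·k = (+0.134348, -0.014099, -0.084349)

rvec=(0.1343, -0.0141, -0.0843) tvec=(-0.4194, -0.0135, 1.0736)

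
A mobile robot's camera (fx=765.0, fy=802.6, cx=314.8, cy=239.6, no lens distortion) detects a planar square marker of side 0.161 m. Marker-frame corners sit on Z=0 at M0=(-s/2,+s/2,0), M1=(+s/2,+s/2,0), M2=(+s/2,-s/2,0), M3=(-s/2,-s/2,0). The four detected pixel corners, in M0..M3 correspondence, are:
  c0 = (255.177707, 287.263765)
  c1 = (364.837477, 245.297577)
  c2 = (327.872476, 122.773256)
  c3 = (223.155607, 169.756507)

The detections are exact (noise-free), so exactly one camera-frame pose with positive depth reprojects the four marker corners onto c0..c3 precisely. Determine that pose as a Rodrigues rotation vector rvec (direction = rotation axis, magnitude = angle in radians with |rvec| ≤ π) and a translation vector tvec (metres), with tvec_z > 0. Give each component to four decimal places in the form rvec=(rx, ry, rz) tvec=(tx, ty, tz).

rvec=(-0.1300, 0.3643, -0.3229) tvec=(-0.0311, -0.0421, 1.0052)

Intrinsics K: fx=765.0, fy=802.6, cx=314.8, cy=239.6
Marker side s = 0.161 m; corners in marker frame (Z=0):
  M0 = (-0.0805, +0.0805, 0)
  M1 = (+0.0805, +0.0805, 0)
  M2 = (+0.0805, -0.0805, 0)
  M3 = (-0.0805, -0.0805, 0)
Detected image corners:
  c0 = (255.177707, 287.263765) px
  c1 = (364.837477, 245.297577) px
  c2 = (327.872476, 122.773256) px
  c3 = (223.155607, 169.756507) px
Planar DLT: solve 8×8 A·h = b for H (H[2,2]=1):
  H  [+569.86311 +160.77801 +291.09918]
  H  [-343.88104 +707.64220 +205.98224]
  H  [-0.32682 -0.18125 +1.00000]
B = K⁻¹H; ‖b₁‖=0.994813, ‖b₂‖=0.994813; λ = 2/(‖b₁‖+‖b₂‖) = 1.005214, sign → tz>0 ⇒ λ=+1.005214
r₁ = λ·B[:,0] = (+0.88399,-0.33262,-0.32852); r₂ = λ·B[:,1] = (+0.28624,+0.94068,-0.18220)
r₃ = r₁×r₂ = (+0.36963,+0.06703,+0.92676); SVD([r₁ r₂ r₃]) → R = UVᵀ:
  R  [+0.88399 +0.28624 +0.36963]
  R  [-0.33262 +0.94068 +0.06703]
  R  [-0.32852 -0.18220 +0.92676]
t = (-0.03114, -0.04210, +1.00521) m
tr R = 2.751423; θ = arccos((tr R − 1)/2) = 0.503889 rad = 28.871°
axis k = ((R−Rᵀ)₃₂, (R−Rᵀ)₁₃, (R−Rᵀ)₂₁) / (2 sinθ) = (-0.258085, +0.722974, -0.640860)
rvec = θ·k = (-0.130046, +0.364298, -0.322922)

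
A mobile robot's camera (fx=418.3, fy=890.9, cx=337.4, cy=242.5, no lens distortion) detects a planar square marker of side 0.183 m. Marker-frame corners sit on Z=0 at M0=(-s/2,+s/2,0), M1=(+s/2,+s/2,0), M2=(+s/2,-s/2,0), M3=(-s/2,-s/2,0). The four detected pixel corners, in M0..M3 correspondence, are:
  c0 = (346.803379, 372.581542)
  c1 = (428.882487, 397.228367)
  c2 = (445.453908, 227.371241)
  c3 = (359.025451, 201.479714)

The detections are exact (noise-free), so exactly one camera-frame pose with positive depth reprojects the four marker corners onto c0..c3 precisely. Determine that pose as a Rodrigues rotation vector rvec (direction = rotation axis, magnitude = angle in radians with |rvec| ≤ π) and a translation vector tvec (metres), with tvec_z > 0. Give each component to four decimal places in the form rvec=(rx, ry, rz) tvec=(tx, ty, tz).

Intrinsics K: fx=418.3, fy=890.9, cx=337.4, cy=242.5
Marker side s = 0.183 m; corners in marker frame (Z=0):
  M0 = (-0.0915, +0.0915, 0)
  M1 = (+0.0915, +0.0915, 0)
  M2 = (+0.0915, -0.0915, 0)
  M3 = (-0.0915, -0.0915, 0)
Detected image corners:
  c0 = (346.803379, 372.581542) px
  c1 = (428.882487, 397.228367) px
  c2 = (445.453908, 227.371241) px
  c3 = (359.025451, 201.479714) px
Planar DLT: solve 8×8 A·h = b for H (H[2,2]=1):
  H  [+459.35899 +32.64141 +394.84852]
  H  [+137.43557 +1016.01858 +301.86069]
  H  [-0.00187 +0.28177 +1.00000]
B = K⁻¹H; ‖b₁‖=1.110503, ‖b₂‖=1.110503; λ = 2/(‖b₁‖+‖b₂‖) = 0.900492, sign → tz>0 ⇒ λ=+0.900492
r₁ = λ·B[:,0] = (+0.99024,+0.13937,-0.00168); r₂ = λ·B[:,1] = (-0.13439,+0.95789,+0.25373)
r₃ = r₁×r₂ = (+0.03697,-0.25103,+0.96727); SVD([r₁ r₂ r₃]) → R = UVᵀ:
  R  [+0.99024 -0.13439 +0.03697]
  R  [+0.13937 +0.95789 -0.25103]
  R  [-0.00168 +0.25373 +0.96727]
t = (+0.12367, +0.06000, +0.90049) m
tr R = 2.915406; θ = arccos((tr R − 1)/2) = 0.291886 rad = 16.724°
axis k = ((R−Rᵀ)₃₂, (R−Rᵀ)₁₃, (R−Rᵀ)₂₁) / (2 sinθ) = (+0.877050, +0.067167, +0.475681)
rvec = θ·k = (+0.255998, +0.019605, +0.138845)

rvec=(0.2560, 0.0196, 0.1388) tvec=(0.1237, 0.0600, 0.9005)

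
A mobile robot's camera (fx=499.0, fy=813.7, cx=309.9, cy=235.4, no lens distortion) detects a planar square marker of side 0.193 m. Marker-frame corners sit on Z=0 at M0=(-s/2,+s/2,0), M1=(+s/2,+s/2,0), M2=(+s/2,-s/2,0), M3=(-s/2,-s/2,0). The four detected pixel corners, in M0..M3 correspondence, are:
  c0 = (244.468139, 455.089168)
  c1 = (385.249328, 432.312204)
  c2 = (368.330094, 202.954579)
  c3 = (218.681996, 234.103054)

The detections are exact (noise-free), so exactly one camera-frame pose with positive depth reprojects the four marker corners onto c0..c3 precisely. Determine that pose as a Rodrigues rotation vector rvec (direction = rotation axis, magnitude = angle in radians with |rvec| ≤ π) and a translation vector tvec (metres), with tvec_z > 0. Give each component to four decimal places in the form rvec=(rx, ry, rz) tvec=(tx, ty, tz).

rvec=(0.2305, 0.0852, -0.1351) tvec=(-0.0084, 0.0801, 0.6547)

Intrinsics K: fx=499.0, fy=813.7, cx=309.9, cy=235.4
Marker side s = 0.193 m; corners in marker frame (Z=0):
  M0 = (-0.0965, +0.0965, 0)
  M1 = (+0.0965, +0.0965, 0)
  M2 = (+0.0965, -0.0965, 0)
  M3 = (-0.0965, -0.0965, 0)
Detected image corners:
  c0 = (244.468139, 455.089168) px
  c1 = (385.249328, 432.312204) px
  c2 = (368.330094, 202.954579) px
  c3 = (218.681996, 234.103054) px
Planar DLT: solve 8×8 A·h = b for H (H[2,2]=1):
  H  [+705.39886 +214.01086 +303.46587]
  H  [-189.34767 +1278.53643 +334.99282]
  H  [-0.15207 +0.33874 +1.00000]
B = K⁻¹H; ‖b₁‖=1.527418, ‖b₂‖=1.527418; λ = 2/(‖b₁‖+‖b₂‖) = 0.654700, sign → tz>0 ⇒ λ=+0.654700
r₁ = λ·B[:,0] = (+0.98733,-0.12355,-0.09956); r₂ = λ·B[:,1] = (+0.14306,+0.96455,+0.22177)
r₃ = r₁×r₂ = (+0.06863,-0.23321,+0.97000); SVD([r₁ r₂ r₃]) → R = UVᵀ:
  R  [+0.98733 +0.14306 +0.06863]
  R  [-0.12355 +0.96455 -0.23321]
  R  [-0.09956 +0.22177 +0.97000]
t = (-0.00844, +0.08013, +0.65470) m
tr R = 2.921882; θ = arccos((tr R − 1)/2) = 0.280414 rad = 16.067°
axis k = ((R−Rᵀ)₃₂, (R−Rᵀ)₁₃, (R−Rᵀ)₂₁) / (2 sinθ) = (+0.821988, +0.303871, -0.481662)
rvec = θ·k = (+0.230497, +0.085210, -0.135065)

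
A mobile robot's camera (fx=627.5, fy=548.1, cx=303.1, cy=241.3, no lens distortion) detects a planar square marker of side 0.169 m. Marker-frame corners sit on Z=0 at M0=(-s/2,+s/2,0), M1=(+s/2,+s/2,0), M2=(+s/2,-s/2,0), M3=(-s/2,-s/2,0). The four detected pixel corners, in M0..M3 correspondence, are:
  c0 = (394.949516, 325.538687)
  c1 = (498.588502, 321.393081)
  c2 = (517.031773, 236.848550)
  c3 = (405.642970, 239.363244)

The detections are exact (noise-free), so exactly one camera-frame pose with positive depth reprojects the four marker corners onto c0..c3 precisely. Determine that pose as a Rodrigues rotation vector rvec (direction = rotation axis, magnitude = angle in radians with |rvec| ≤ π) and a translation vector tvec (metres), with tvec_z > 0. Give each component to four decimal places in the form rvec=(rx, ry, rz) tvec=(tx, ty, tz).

Intrinsics K: fx=627.5, fy=548.1, cx=303.1, cy=241.3
Marker side s = 0.169 m; corners in marker frame (Z=0):
  M0 = (-0.0845, +0.0845, 0)
  M1 = (+0.0845, +0.0845, 0)
  M2 = (+0.0845, -0.0845, 0)
  M3 = (-0.0845, -0.0845, 0)
Detected image corners:
  c0 = (394.949516, 325.538687) px
  c1 = (498.588502, 321.393081) px
  c2 = (517.031773, 236.848550) px
  c3 = (405.642970, 239.363244) px
Planar DLT: solve 8×8 A·h = b for H (H[2,2]=1):
  H  [+694.51758 +115.22906 +454.37205]
  H  [+16.72386 +629.75726 +282.36949]
  H  [+0.13038 +0.44419 +1.00000]
B = K⁻¹H; ‖b₁‖=1.052277, ‖b₂‖=1.052277; λ = 2/(‖b₁‖+‖b₂‖) = 0.950320, sign → tz>0 ⇒ λ=+0.950320
r₁ = λ·B[:,0] = (+0.99196,-0.02555,+0.12391); r₂ = λ·B[:,1] = (-0.02939,+0.90606,+0.42212)
r₃ = r₁×r₂ = (-0.12305,-0.42237,+0.89803); SVD([r₁ r₂ r₃]) → R = UVᵀ:
  R  [+0.99196 -0.02939 -0.12305]
  R  [-0.02555 +0.90606 -0.42237]
  R  [+0.12391 +0.42212 +0.89803]
t = (+0.22909, +0.07121, +0.95032) m
tr R = 2.796060; θ = arccos((tr R − 1)/2) = 0.455526 rad = 26.100°
axis k = ((R−Rᵀ)₃₂, (R−Rᵀ)₁₃, (R−Rᵀ)₂₁) / (2 sinθ) = (+0.959792, -0.280678, +0.004357)
rvec = θ·k = (+0.437210, -0.127856, +0.001985)

rvec=(0.4372, -0.1279, 0.0020) tvec=(0.2291, 0.0712, 0.9503)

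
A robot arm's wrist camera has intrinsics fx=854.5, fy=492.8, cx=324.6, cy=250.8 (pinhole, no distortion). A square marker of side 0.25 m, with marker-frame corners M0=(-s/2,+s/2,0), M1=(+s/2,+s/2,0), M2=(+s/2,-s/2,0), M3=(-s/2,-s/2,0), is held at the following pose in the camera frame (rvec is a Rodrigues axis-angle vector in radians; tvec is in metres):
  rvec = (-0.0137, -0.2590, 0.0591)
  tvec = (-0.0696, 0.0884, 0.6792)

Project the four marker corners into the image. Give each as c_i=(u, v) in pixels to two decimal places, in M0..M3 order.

Intrinsics K: fx=854.5, fy=492.8, cx=324.6, cy=250.8
Marker side s = 0.25 m; corners in marker frame (Z=0):
  M0 = (-0.1250, +0.1250, 0)
  M1 = (+0.1250, +0.1250, 0)
  M2 = (+0.1250, -0.1250, 0)
  M3 = (-0.1250, -0.1250, 0)
rvec = (-0.0137, -0.2590, 0.0591), |rvec| = θ = 0.26601 rad = 15.241°
Rodrigues: sinθ=0.26288, 1−cosθ=0.03517; R = I + sinθ·[k]× + (1−cosθ)·[k]×²:
    [+0.96492 -0.05664 -0.25636]
    [+0.06017 +0.99817 +0.00593]
    [+0.25555 -0.02115 +0.96656]
t = (-0.0696, 0.0884, 0.6792) m
M0: Pc = R·M0+t = (-0.19730, +0.20565, +0.64461); u = 854.5·(-0.19730)/0.64461 + 324.6 = 63.0648, v = 492.8·(+0.20565)/0.64461 + 250.8 = 408.0176
M1: Pc = R·M1+t = (+0.04393, +0.22069, +0.70850); u = 854.5·(+0.04393)/0.70850 + 324.6 = 377.5884, v = 492.8·(+0.22069)/0.70850 + 250.8 = 404.3034
M2: Pc = R·M2+t = (+0.05810, -0.02885, +0.71379); u = 854.5·(+0.05810)/0.71379 + 324.6 = 394.1479, v = 492.8·(-0.02885)/0.71379 + 250.8 = 230.8818
M3: Pc = R·M3+t = (-0.18313, -0.04389, +0.64990); u = 854.5·(-0.18313)/0.64990 + 324.6 = 83.8107, v = 492.8·(-0.04389)/0.64990 + 250.8 = 217.5176

c0=(63.06, 408.02) c1=(377.59, 404.30) c2=(394.15, 230.88) c3=(83.81, 217.52)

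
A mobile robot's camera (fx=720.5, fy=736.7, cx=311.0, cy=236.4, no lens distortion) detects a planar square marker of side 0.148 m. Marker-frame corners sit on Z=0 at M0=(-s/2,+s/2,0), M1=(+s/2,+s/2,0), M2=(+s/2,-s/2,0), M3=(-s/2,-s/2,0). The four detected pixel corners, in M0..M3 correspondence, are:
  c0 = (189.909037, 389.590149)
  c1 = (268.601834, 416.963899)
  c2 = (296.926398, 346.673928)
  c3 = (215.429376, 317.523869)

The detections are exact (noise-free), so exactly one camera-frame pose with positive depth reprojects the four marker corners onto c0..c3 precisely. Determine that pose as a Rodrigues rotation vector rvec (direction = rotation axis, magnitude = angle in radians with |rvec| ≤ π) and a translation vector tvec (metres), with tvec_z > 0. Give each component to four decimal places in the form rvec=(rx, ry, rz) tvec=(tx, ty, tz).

rvec=(0.3435, -0.0234, 0.3592) tvec=(-0.1193, 0.2254, 1.2578)

Intrinsics K: fx=720.5, fy=736.7, cx=311.0, cy=236.4
Marker side s = 0.148 m; corners in marker frame (Z=0):
  M0 = (-0.0740, +0.0740, 0)
  M1 = (+0.0740, +0.0740, 0)
  M2 = (+0.0740, -0.0740, 0)
  M3 = (-0.0740, -0.0740, 0)
Detected image corners:
  c0 = (189.909037, 389.590149) px
  c1 = (268.601834, 416.963899) px
  c2 = (296.926398, 346.673928) px
  c3 = (215.429376, 317.523869) px
Planar DLT: solve 8×8 A·h = b for H (H[2,2]=1):
  H  [+556.99459 -119.16081 +242.65423]
  H  [+215.07322 +576.02950 +368.43821]
  H  [+0.06590 +0.25871 +1.00000]
B = K⁻¹H; ‖b₁‖=0.795070, ‖b₂‖=0.795070; λ = 2/(‖b₁‖+‖b₂‖) = 1.257751, sign → tz>0 ⇒ λ=+1.257751
r₁ = λ·B[:,0] = (+0.93655,+0.34059,+0.08288); r₂ = λ·B[:,1] = (-0.34847,+0.87903,+0.32540)
r₃ = r₁×r₂ = (+0.03797,-0.33363,+0.94194); SVD([r₁ r₂ r₃]) → R = UVᵀ:
  R  [+0.93655 -0.34847 +0.03797]
  R  [+0.34059 +0.87903 -0.33363]
  R  [+0.08288 +0.32540 +0.94194]
t = (-0.11931, +0.22543, +1.25775) m
tr R = 2.757514; θ = arccos((tr R − 1)/2) = 0.497544 rad = 28.507°
axis k = ((R−Rᵀ)₃₂, (R−Rᵀ)₁₃, (R−Rᵀ)₂₁) / (2 sinθ) = (+0.690415, -0.047047, +0.721882)
rvec = θ·k = (+0.343512, -0.023408, +0.359168)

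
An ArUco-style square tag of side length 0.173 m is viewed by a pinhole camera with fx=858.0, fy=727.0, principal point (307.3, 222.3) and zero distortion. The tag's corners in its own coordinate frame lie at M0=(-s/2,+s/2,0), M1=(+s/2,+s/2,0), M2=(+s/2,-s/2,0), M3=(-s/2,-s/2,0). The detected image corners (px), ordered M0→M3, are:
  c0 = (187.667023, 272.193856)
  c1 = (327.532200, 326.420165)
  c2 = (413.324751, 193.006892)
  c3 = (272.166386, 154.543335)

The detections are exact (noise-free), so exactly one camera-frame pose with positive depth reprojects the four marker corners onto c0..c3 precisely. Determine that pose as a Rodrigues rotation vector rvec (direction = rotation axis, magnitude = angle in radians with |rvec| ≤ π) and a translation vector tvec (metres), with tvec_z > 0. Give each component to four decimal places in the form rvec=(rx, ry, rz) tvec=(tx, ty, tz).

Intrinsics K: fx=858.0, fy=727.0, cx=307.3, cy=222.3
Marker side s = 0.173 m; corners in marker frame (Z=0):
  M0 = (-0.0865, +0.0865, 0)
  M1 = (+0.0865, +0.0865, 0)
  M2 = (+0.0865, -0.0865, 0)
  M3 = (-0.0865, -0.0865, 0)
Detected image corners:
  c0 = (187.667023, 272.193856) px
  c1 = (327.532200, 326.420165) px
  c2 = (413.324751, 193.006892) px
  c3 = (272.166386, 154.543335) px
Planar DLT: solve 8×8 A·h = b for H (H[2,2]=1):
  H  [+629.44947 -586.81474 +297.63401]
  H  [+122.54842 +648.48295 +233.60465]
  H  [-0.60918 -0.31595 +1.00000]
B = K⁻¹H; ‖b₁‖=1.184462, ‖b₂‖=1.184462; λ = 2/(‖b₁‖+‖b₂‖) = 0.844265, sign → tz>0 ⇒ λ=+0.844265
r₁ = λ·B[:,0] = (+0.80358,+0.29958,-0.51431); r₂ = λ·B[:,1] = (-0.48188,+0.83465,-0.26674)
r₃ = r₁×r₂ = (+0.34936,+0.46219,+0.81507); SVD([r₁ r₂ r₃]) → R = UVᵀ:
  R  [+0.80358 -0.48188 +0.34936]
  R  [+0.29958 +0.83465 +0.46219]
  R  [-0.51431 -0.26674 +0.81507]
t = (-0.00951, +0.01313, +0.84426) m
tr R = 2.453291; θ = arccos((tr R − 1)/2) = 0.757370 rad = 43.394°
axis k = ((R−Rᵀ)₃₂, (R−Rᵀ)₁₃, (R−Rᵀ)₂₁) / (2 sinθ) = (-0.530507, +0.628567, +0.568741)
rvec = θ·k = (-0.401790, +0.476058, +0.430747)

rvec=(-0.4018, 0.4761, 0.4307) tvec=(-0.0095, 0.0131, 0.8443)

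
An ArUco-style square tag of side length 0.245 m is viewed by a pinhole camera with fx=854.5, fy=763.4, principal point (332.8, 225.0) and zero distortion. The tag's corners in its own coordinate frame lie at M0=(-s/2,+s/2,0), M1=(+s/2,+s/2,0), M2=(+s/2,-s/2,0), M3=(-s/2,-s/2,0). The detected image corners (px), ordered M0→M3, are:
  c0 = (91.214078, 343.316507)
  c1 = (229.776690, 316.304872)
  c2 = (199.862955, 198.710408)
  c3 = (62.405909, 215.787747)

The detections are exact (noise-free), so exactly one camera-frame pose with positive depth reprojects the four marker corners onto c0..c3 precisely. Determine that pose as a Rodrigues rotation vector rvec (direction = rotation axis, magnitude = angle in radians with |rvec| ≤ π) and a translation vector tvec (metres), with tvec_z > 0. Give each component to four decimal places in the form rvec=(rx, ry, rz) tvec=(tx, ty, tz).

rvec=(-0.2032, -0.4658, -0.2037) tvec=(-0.3195, 0.0821, 1.4795)

Intrinsics K: fx=854.5, fy=763.4, cx=332.8, cy=225.0
Marker side s = 0.245 m; corners in marker frame (Z=0):
  M0 = (-0.1225, +0.1225, 0)
  M1 = (+0.1225, +0.1225, 0)
  M2 = (+0.1225, -0.1225, 0)
  M3 = (-0.1225, -0.1225, 0)
Detected image corners:
  c0 = (91.214078, 343.316507) px
  c1 = (229.776690, 316.304872) px
  c2 = (199.862955, 198.710408) px
  c3 = (62.405909, 215.787747) px
Planar DLT: solve 8×8 A·h = b for H (H[2,2]=1):
  H  [+608.91535 +105.45027 +148.28203]
  H  [-5.68604 +472.81387 +267.36199]
  H  [+0.31298 -0.09928 +1.00000]
B = K⁻¹H; ‖b₁‖=0.675889, ‖b₂‖=0.675889; λ = 2/(‖b₁‖+‖b₂‖) = 1.479533, sign → tz>0 ⇒ λ=+1.479533
r₁ = λ·B[:,0] = (+0.87396,-0.14750,+0.46307); r₂ = λ·B[:,1] = (+0.23979,+0.95965,-0.14689)
r₃ = r₁×r₂ = (-0.42271,+0.23942,+0.87407); SVD([r₁ r₂ r₃]) → R = UVᵀ:
  R  [+0.87396 +0.23979 -0.42271]
  R  [-0.14750 +0.95965 +0.23942]
  R  [+0.46307 -0.14689 +0.87407]
t = (-0.31949, +0.08210, +1.47953) m
tr R = 2.707677; θ = arccos((tr R − 1)/2) = 0.547481 rad = 31.368°
axis k = ((R−Rᵀ)₃₂, (R−Rᵀ)₁₃, (R−Rᵀ)₂₁) / (2 sinθ) = (-0.371068, -0.850832, -0.372013)
rvec = θ·k = (-0.203152, -0.465814, -0.203670)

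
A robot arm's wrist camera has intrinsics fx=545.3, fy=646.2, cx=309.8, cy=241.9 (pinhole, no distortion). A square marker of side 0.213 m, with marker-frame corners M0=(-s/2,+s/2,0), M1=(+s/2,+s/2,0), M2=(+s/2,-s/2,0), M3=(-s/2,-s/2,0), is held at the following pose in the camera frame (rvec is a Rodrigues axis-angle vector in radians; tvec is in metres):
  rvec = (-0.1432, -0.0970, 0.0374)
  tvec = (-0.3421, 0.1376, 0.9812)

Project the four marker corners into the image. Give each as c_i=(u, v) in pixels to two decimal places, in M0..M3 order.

Intrinsics K: fx=545.3, fy=646.2, cx=309.8, cy=241.9
Marker side s = 0.213 m; corners in marker frame (Z=0):
  M0 = (-0.1065, +0.1065, 0)
  M1 = (+0.1065, +0.1065, 0)
  M2 = (+0.1065, -0.1065, 0)
  M3 = (-0.1065, -0.1065, 0)
rvec = (-0.1432, -0.0970, 0.0374), |rvec| = θ = 0.17696 rad = 10.139°
Rodrigues: sinθ=0.17604, 1−cosθ=0.01562; R = I + sinθ·[k]× + (1−cosθ)·[k]×²:
    [+0.99461 -0.03028 -0.09917]
    [+0.04413 +0.98908 +0.14064]
    [+0.09382 -0.14426 +0.98508]
t = (-0.3421, 0.1376, 0.9812) m
M0: Pc = R·M0+t = (-0.45125, +0.23824, +0.95584); u = 545.3·(-0.45125)/0.95584 + 309.8 = 52.3657, v = 646.2·(+0.23824)/0.95584 + 241.9 = 402.9603
M1: Pc = R·M1+t = (-0.23940, +0.24764, +0.97583); u = 545.3·(-0.23940)/0.97583 + 309.8 = 176.0223, v = 646.2·(+0.24764)/0.97583 + 241.9 = 405.8867
M2: Pc = R·M2+t = (-0.23295, +0.03696, +1.00656); u = 545.3·(-0.23295)/1.00656 + 309.8 = 183.6001, v = 646.2·(+0.03696)/1.00656 + 241.9 = 265.6302
M3: Pc = R·M3+t = (-0.44480, +0.02756, +0.98657); u = 545.3·(-0.44480)/0.98657 + 309.8 = 63.9485, v = 646.2·(+0.02756)/0.98657 + 241.9 = 259.9538

c0=(52.37, 402.96) c1=(176.02, 405.89) c2=(183.60, 265.63) c3=(63.95, 259.95)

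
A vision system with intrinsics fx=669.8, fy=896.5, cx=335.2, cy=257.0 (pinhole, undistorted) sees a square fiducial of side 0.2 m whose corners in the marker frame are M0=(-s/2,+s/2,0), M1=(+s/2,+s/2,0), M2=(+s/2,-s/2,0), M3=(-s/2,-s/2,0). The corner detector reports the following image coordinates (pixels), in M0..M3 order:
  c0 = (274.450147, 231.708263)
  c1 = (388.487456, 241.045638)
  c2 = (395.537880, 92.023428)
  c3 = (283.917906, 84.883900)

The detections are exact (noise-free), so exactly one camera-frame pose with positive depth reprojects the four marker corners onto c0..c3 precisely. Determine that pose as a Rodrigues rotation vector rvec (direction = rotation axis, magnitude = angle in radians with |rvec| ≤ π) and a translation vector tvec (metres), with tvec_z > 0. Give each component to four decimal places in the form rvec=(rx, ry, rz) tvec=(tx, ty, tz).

Intrinsics K: fx=669.8, fy=896.5, cx=335.2, cy=257.0
Marker side s = 0.2 m; corners in marker frame (Z=0):
  M0 = (-0.1000, +0.1000, 0)
  M1 = (+0.1000, +0.1000, 0)
  M2 = (+0.1000, -0.1000, 0)
  M3 = (-0.1000, -0.1000, 0)
Detected image corners:
  c0 = (274.450147, 231.708263) px
  c1 = (388.487456, 241.045638) px
  c2 = (395.537880, 92.023428) px
  c3 = (283.917906, 84.883900) px
Planar DLT: solve 8×8 A·h = b for H (H[2,2]=1):
  H  [+541.23917 -78.95890 +335.26076]
  H  [+30.07887 +721.37144 +161.55813]
  H  [-0.06805 -0.11211 +1.00000]
B = K⁻¹H; ‖b₁‖=0.846524, ‖b₂‖=0.846524; λ = 2/(‖b₁‖+‖b₂‖) = 1.181302, sign → tz>0 ⇒ λ=+1.181302
r₁ = λ·B[:,0] = (+0.99479,+0.06268,-0.08038); r₂ = λ·B[:,1] = (-0.07298,+0.98850,-0.13243)
r₃ = r₁×r₂ = (+0.07116,+0.13761,+0.98793); SVD([r₁ r₂ r₃]) → R = UVᵀ:
  R  [+0.99479 -0.07298 +0.07116]
  R  [+0.06268 +0.98850 +0.13761]
  R  [-0.08038 -0.13243 +0.98793]
t = (+0.00011, -0.12576, +1.18130) m
tr R = 2.971221; θ = arccos((tr R − 1)/2) = 0.169849 rad = 9.732°
axis k = ((R−Rᵀ)₃₂, (R−Rᵀ)₁₃, (R−Rᵀ)₂₁) / (2 sinθ) = (-0.798769, +0.448262, +0.401284)
rvec = θ·k = (-0.135670, +0.076137, +0.068157)

rvec=(-0.1357, 0.0761, 0.0682) tvec=(0.0001, -0.1258, 1.1813)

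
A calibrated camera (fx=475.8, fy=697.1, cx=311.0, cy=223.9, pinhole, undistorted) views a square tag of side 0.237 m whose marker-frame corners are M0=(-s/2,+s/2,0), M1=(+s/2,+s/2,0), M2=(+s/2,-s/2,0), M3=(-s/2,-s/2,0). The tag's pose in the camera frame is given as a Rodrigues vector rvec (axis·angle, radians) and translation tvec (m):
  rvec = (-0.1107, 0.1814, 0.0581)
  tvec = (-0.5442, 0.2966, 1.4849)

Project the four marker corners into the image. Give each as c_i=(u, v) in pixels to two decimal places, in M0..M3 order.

Intrinsics K: fx=475.8, fy=697.1, cx=311.0, cy=223.9
Marker side s = 0.237 m; corners in marker frame (Z=0):
  M0 = (-0.1185, +0.1185, 0)
  M1 = (+0.1185, +0.1185, 0)
  M2 = (+0.1185, -0.1185, 0)
  M3 = (-0.1185, -0.1185, 0)
rvec = (-0.1107, 0.1814, 0.0581), |rvec| = θ = 0.22031 rad = 12.623°
Rodrigues: sinθ=0.21853, 1−cosθ=0.02417; R = I + sinθ·[k]× + (1−cosθ)·[k]×²:
    [+0.98193 -0.06763 +0.17673]
    [+0.04763 +0.99222 +0.11506]
    [-0.18314 -0.10456 +0.97751]
t = (-0.5442, 0.2966, 1.4849) m
M0: Pc = R·M0+t = (-0.66857, +0.40853, +1.49421); u = 475.8·(-0.66857)/1.49421 + 311.0 = 98.1070, v = 697.1·(+0.40853)/1.49421 + 223.9 = 414.4945
M1: Pc = R·M1+t = (-0.43586, +0.41982, +1.45081); u = 475.8·(-0.43586)/1.45081 + 311.0 = 168.0590, v = 697.1·(+0.41982)/1.45081 + 223.9 = 425.6206
M2: Pc = R·M2+t = (-0.41983, +0.18467, +1.47559); u = 475.8·(-0.41983)/1.47559 + 311.0 = 175.6278, v = 697.1·(+0.18467)/1.47559 + 223.9 = 311.1405
M3: Pc = R·M3+t = (-0.65254, +0.17338, +1.51899); u = 475.8·(-0.65254)/1.51899 + 311.0 = 106.6008, v = 697.1·(+0.17338)/1.51899 + 223.9 = 303.4671

c0=(98.11, 414.49) c1=(168.06, 425.62) c2=(175.63, 311.14) c3=(106.60, 303.47)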